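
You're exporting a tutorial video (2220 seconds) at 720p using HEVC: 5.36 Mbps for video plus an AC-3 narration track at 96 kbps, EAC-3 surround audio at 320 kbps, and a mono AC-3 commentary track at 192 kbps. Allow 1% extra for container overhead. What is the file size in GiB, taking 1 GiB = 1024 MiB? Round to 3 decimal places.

1.558 GiB

Audio total: 96 + 320 + 192 = 608 kbps = 0.608 Mbps.
Total bitrate: 5.36 + 0.608 = 5.968 Mbps.
Stream data: 5.968 Mbps × 2220 s = 13249.0 Mb.
With 1% container overhead: ×1.01.
13,381 Mb = 1,672,681,200 bytes ÷ 1,073,741,824 = 1.558 GiB.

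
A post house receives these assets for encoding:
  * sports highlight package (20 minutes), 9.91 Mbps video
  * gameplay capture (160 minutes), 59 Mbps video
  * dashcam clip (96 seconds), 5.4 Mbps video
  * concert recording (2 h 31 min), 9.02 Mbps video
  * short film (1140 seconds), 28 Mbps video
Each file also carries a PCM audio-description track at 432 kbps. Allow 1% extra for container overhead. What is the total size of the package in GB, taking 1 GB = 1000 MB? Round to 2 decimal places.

88.57 GB

Audio: 432 kbps = 0.432 Mbps.
sports highlight package: 10.342 Mbps × 1200 s × 1.01 = 12534.5 Mb
gameplay capture: 59.432 Mbps × 9600 s × 1.01 = 576252.7 Mb
dashcam clip: 5.832 Mbps × 96 s × 1.01 = 565.5 Mb
concert recording: 9.452 Mbps × 9060 s × 1.01 = 86491.5 Mb
short film: 28.432 Mbps × 1140 s × 1.01 = 32736.6 Mb
Total: 708580.7 Mb = 88572.6 MB.
= 88.57 GB.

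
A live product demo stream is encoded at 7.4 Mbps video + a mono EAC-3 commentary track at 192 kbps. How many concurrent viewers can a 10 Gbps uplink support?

Audio: 192 kbps = 0.192 Mbps.
Per-viewer media rate: 7.592 Mbps.
10 Gbps = 10,000 Mbps; 10,000 / 7.592 = 1317.18 → 1317 viewers.

1317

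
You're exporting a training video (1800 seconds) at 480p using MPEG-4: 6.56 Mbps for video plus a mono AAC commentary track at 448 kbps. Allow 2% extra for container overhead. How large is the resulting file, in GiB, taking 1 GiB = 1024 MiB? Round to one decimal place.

Audio: 448 kbps = 0.448 Mbps.
Total bitrate: 6.56 + 0.448 = 7.008 Mbps.
Stream data: 7.008 Mbps × 1800 s = 12614.4 Mb.
With 2% container overhead: ×1.02.
12,867 Mb = 1,608,336,000 bytes ÷ 1,073,741,824 = 1.498 GiB.

1.5 GiB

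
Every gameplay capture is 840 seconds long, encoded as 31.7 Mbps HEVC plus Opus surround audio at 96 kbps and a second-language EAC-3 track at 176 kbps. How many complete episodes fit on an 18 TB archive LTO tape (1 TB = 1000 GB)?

Audio total: 96 + 176 = 272 kbps = 0.272 Mbps.
Total bitrate: 31.972 Mbps.
Per item: 31.972 Mbps × 840 s = 26,856 Mb = 3,357 MB.
Capacity: 18 TB = 144,000,000 Mb; 5361.83 items → 5361 complete.

5361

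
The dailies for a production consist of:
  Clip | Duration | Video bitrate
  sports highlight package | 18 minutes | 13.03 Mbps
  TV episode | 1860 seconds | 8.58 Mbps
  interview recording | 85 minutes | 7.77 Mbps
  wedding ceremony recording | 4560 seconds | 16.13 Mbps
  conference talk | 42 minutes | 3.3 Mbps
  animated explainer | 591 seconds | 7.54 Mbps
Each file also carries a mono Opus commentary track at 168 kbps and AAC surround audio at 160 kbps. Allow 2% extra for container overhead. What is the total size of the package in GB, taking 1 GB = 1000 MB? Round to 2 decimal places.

20.54 GB

Audio total: 168 + 160 = 328 kbps = 0.328 Mbps.
sports highlight package: 13.358 Mbps × 1080 s × 1.02 = 14715.2 Mb
TV episode: 8.908 Mbps × 1860 s × 1.02 = 16900.3 Mb
interview recording: 8.098 Mbps × 5100 s × 1.02 = 42125.8 Mb
wedding ceremony recording: 16.458 Mbps × 4560 s × 1.02 = 76549.4 Mb
conference talk: 3.628 Mbps × 2520 s × 1.02 = 9325.4 Mb
animated explainer: 7.868 Mbps × 591 s × 1.02 = 4743.0 Mb
Total: 164359.1 Mb = 20544.9 MB.
= 20.54 GB.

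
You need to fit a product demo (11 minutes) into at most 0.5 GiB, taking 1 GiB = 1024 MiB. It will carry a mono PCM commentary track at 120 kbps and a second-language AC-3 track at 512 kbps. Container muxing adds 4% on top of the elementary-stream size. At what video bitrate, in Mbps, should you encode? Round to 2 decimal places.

5.63 Mbps

Budget: 0.5 GiB = 4295.0 Mb.
Stream payload after overhead: 4295.0 / 1.04 = 4129.8 Mb.
11 min = 660 s
Total bitrate budget: 4129.8 Mb / 660 s = 6.257 Mbps.
Audio total: 120 + 512 = 632 kbps = 0.632 Mbps.
Video: 6.257 − 0.632 = 5.625 Mbps.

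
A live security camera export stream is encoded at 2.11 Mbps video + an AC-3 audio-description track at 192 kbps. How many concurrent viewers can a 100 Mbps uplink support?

Audio: 192 kbps = 0.192 Mbps.
Per-viewer media rate: 2.302 Mbps.
100 Mbps = 100.0 Mbps; 100.0 / 2.302 = 43.44 → 43 viewers.

43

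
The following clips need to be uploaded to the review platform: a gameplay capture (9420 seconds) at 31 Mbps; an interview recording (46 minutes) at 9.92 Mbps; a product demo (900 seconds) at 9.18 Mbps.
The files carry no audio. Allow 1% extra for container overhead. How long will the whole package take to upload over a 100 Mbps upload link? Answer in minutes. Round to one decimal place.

55.2 minutes

gameplay capture: 31.000 Mbps × 9420 s × 1.01 = 294940.2 Mb
interview recording: 9.920 Mbps × 2760 s × 1.01 = 27653.0 Mb
product demo: 9.180 Mbps × 900 s × 1.01 = 8344.6 Mb
Total: 330937.8 Mb = 41367.2 MB.
At 100 Mbps: 330937.8 / 100 = 3309 s ≈ 55.2 minutes.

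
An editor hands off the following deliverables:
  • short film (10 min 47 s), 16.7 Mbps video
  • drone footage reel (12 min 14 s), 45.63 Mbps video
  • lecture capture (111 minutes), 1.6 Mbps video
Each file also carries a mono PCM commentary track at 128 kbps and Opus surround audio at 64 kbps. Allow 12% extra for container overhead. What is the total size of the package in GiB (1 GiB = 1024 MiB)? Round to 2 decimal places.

Audio total: 128 + 64 = 192 kbps = 0.192 Mbps.
short film: 16.892 Mbps × 647 s × 1.12 = 12240.6 Mb
drone footage reel: 45.822 Mbps × 734 s × 1.12 = 37669.3 Mb
lecture capture: 1.792 Mbps × 6660 s × 1.12 = 13366.9 Mb
Total: 63276.9 Mb = 7909.6 MB.
= 7.366 GiB.

7.37 GiB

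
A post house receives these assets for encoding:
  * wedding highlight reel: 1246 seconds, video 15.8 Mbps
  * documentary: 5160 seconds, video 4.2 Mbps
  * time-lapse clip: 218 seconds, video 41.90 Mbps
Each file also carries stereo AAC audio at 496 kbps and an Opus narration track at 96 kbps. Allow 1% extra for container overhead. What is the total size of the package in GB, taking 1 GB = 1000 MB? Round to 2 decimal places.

Audio total: 496 + 96 = 592 kbps = 0.592 Mbps.
wedding highlight reel: 16.392 Mbps × 1246 s × 1.01 = 20628.7 Mb
documentary: 4.792 Mbps × 5160 s × 1.01 = 24974.0 Mb
time-lapse clip: 42.492 Mbps × 218 s × 1.01 = 9355.9 Mb
Total: 54958.6 Mb = 6869.8 MB.
= 6.870 GB.

6.87 GB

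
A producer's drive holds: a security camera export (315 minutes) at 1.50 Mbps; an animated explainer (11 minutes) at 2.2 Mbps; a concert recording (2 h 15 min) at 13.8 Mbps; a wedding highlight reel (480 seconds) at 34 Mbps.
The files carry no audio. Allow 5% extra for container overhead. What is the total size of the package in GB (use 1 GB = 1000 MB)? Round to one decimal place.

security camera export: 1.500 Mbps × 18900 s × 1.05 = 29767.5 Mb
animated explainer: 2.200 Mbps × 660 s × 1.05 = 1524.6 Mb
concert recording: 13.800 Mbps × 8100 s × 1.05 = 117369.0 Mb
wedding highlight reel: 34.000 Mbps × 480 s × 1.05 = 17136.0 Mb
Total: 165797.1 Mb = 20724.6 MB.
= 20.72 GB.

20.7 GB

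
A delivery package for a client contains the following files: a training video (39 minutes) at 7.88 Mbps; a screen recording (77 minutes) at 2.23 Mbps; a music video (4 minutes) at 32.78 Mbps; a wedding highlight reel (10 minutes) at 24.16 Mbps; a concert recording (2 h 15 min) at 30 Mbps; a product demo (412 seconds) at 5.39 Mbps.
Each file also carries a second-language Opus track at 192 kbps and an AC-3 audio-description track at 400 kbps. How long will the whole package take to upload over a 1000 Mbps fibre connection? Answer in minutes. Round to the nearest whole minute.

5 minutes

Audio total: 192 + 400 = 592 kbps = 0.592 Mbps.
training video: 8.472 Mbps × 2340 s = 19824.5 Mb
screen recording: 2.822 Mbps × 4620 s = 13037.6 Mb
music video: 33.372 Mbps × 240 s = 8009.3 Mb
wedding highlight reel: 24.752 Mbps × 600 s = 14851.2 Mb
concert recording: 30.592 Mbps × 8100 s = 247795.2 Mb
product demo: 5.982 Mbps × 412 s = 2464.6 Mb
Total: 305982.4 Mb = 38247.8 MB.
At 1000 Mbps: 305982.4 / 1000 = 306 s ≈ 5.1 minutes.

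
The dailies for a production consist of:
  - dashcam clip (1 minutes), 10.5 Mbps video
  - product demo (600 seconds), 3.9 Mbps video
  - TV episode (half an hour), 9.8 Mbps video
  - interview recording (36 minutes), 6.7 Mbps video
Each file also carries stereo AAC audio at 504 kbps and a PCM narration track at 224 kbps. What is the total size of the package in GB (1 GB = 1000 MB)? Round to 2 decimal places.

Audio total: 504 + 224 = 728 kbps = 0.728 Mbps.
dashcam clip: 11.228 Mbps × 60 s = 673.7 Mb
product demo: 4.628 Mbps × 600 s = 2776.8 Mb
TV episode: 10.528 Mbps × 1800 s = 18950.4 Mb
interview recording: 7.428 Mbps × 2160 s = 16044.5 Mb
Total: 38445.4 Mb = 4805.7 MB.
= 4.806 GB.

4.81 GB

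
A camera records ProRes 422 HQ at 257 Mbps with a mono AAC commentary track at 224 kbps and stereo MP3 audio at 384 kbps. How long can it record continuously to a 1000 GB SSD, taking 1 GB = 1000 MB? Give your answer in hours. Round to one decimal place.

8.6 hours

Audio total: 224 + 384 = 608 kbps = 0.608 Mbps.
Total bitrate: 257 + 0.608 = 257.608 Mbps.
Capacity: 1000 GB = 8,000,000 Mb.
Recording time: 8,000,000 / 257.608 = 31,055 s ≈ 8.63 hours.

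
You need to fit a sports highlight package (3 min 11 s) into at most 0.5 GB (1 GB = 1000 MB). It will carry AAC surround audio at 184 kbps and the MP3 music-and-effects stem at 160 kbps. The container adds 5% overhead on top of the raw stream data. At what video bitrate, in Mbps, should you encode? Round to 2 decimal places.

Budget: 0.5 GB = 4000.0 Mb.
Stream payload after overhead: 4000.0 / 1.05 = 3809.5 Mb.
3 min 11 s = 191 s
Total bitrate budget: 3809.5 Mb / 191 s = 19.945 Mbps.
Audio total: 184 + 160 = 344 kbps = 0.344 Mbps.
Video: 19.945 − 0.344 = 19.601 Mbps.

19.60 Mbps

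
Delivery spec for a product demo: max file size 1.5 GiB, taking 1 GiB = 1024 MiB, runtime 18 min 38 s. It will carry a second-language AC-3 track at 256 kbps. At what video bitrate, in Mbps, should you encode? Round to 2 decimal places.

11.27 Mbps

Budget: 1.5 GiB = 12884.9 Mb.
18 min 38 s = 1118 s
Total bitrate budget: 12884.9 Mb / 1118 s = 11.525 Mbps.
Audio: 256 kbps = 0.256 Mbps.
Video: 11.525 − 0.256 = 11.269 Mbps.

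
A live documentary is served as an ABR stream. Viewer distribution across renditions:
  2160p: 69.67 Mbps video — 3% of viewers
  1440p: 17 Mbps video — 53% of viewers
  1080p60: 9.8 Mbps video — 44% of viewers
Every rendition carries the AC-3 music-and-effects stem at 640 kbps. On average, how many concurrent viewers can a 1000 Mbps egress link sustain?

Audio: 640 kbps = 0.640 Mbps.
Average per-viewer bitrate: 0.03×70.310 + 0.53×17.640 + 0.44×10.440 = 16.052 Mbps.
1000 Mbps = 1,000 Mbps; 1,000 / 16.052 = 62.30 → 62.

62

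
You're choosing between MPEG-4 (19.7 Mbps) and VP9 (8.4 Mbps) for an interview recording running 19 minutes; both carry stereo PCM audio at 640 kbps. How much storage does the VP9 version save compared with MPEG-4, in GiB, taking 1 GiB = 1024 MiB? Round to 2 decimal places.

1.50 GiB

19 min = 1140 s
Audio: 640 kbps = 0.640 Mbps.
MPEG-4: 20.340 Mbps × 1140 s = 23187.6 Mb = 2.699 GiB.
VP9: 9.040 Mbps × 1140 s = 10305.6 Mb = 1.200 GiB.
Saving: 2.699 − 1.200 = 1.500 GiB.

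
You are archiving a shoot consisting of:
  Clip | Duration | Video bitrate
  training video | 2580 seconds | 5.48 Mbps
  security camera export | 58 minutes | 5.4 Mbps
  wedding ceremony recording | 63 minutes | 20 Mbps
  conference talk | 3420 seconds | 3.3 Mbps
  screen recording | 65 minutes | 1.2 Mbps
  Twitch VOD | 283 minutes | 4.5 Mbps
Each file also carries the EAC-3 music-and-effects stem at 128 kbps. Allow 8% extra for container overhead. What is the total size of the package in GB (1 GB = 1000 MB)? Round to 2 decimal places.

27.71 GB

Audio: 128 kbps = 0.128 Mbps.
training video: 5.608 Mbps × 2580 s × 1.08 = 15626.1 Mb
security camera export: 5.528 Mbps × 3480 s × 1.08 = 20776.4 Mb
wedding ceremony recording: 20.128 Mbps × 3780 s × 1.08 = 82170.5 Mb
conference talk: 3.428 Mbps × 3420 s × 1.08 = 12661.7 Mb
screen recording: 1.328 Mbps × 3900 s × 1.08 = 5593.5 Mb
Twitch VOD: 4.628 Mbps × 16980 s × 1.08 = 84870.1 Mb
Total: 221698.4 Mb = 27712.3 MB.
= 27.71 GB.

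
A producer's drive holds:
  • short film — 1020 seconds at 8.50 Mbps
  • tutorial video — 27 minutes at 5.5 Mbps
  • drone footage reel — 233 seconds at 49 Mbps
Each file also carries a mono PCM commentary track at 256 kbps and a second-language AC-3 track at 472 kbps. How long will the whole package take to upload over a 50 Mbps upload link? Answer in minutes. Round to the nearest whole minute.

10 minutes

Audio total: 256 + 472 = 728 kbps = 0.728 Mbps.
short film: 9.228 Mbps × 1020 s = 9412.6 Mb
tutorial video: 6.228 Mbps × 1620 s = 10089.4 Mb
drone footage reel: 49.728 Mbps × 233 s = 11586.6 Mb
Total: 31088.5 Mb = 3886.1 MB.
At 50 Mbps: 31088.5 / 50 = 622 s ≈ 10.4 minutes.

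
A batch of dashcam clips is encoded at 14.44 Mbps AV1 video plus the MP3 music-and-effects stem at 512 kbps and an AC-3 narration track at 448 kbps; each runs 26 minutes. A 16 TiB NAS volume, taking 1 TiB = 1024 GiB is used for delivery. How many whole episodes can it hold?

26 min = 1560 s
Audio total: 512 + 448 = 960 kbps = 0.960 Mbps.
Total bitrate: 15.400 Mbps.
Per item: 15.400 Mbps × 1560 s = 24,024 Mb = 3,003 MB.
Capacity: 16 TiB = 140,737,488 Mb; 5858.20 items → 5858 complete.

5858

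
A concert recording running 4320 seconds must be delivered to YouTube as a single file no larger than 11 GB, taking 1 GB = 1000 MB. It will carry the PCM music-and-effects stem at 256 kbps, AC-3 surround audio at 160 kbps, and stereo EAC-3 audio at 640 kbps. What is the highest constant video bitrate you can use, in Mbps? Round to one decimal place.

Budget: 11 GB = 88000.0 Mb.
Total bitrate budget: 88000.0 Mb / 4320 s = 20.370 Mbps.
Audio total: 256 + 160 + 640 = 1056 kbps = 1.056 Mbps.
Video: 20.370 − 1.056 = 19.314 Mbps.

19.3 Mbps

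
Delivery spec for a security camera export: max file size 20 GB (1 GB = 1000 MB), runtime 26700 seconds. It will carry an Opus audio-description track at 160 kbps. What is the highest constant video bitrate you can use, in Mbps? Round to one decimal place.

Budget: 20 GB = 160000.0 Mb.
Total bitrate budget: 160000.0 Mb / 26700 s = 5.993 Mbps.
Audio: 160 kbps = 0.160 Mbps.
Video: 5.993 − 0.160 = 5.833 Mbps.

5.8 Mbps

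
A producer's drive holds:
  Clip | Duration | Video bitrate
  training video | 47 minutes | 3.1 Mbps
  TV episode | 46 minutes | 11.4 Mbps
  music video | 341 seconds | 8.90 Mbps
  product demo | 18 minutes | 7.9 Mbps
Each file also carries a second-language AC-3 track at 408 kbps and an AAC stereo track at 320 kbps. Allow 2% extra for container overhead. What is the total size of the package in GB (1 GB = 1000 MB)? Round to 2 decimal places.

7.25 GB

Audio total: 408 + 320 = 728 kbps = 0.728 Mbps.
training video: 3.828 Mbps × 2820 s × 1.02 = 11010.9 Mb
TV episode: 12.128 Mbps × 2760 s × 1.02 = 34142.7 Mb
music video: 9.628 Mbps × 341 s × 1.02 = 3348.8 Mb
product demo: 8.628 Mbps × 1080 s × 1.02 = 9504.6 Mb
Total: 58007.0 Mb = 7250.9 MB.
= 7.251 GB.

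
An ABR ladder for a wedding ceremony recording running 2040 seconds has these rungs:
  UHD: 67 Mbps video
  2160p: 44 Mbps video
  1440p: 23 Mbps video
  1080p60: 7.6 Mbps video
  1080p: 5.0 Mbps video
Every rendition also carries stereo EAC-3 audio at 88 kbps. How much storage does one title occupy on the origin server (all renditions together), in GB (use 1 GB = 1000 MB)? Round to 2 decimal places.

Audio: 88 kbps = 0.088 Mbps.
Sum of rendition bitrates: (67+0.088) + (44+0.088) + (23+0.088) + (7.6+0.088) + (5.0+0.088) = 147.040 Mbps.
× 2040 s = 299,962 Mb = 37,495 MB = 37.50 GB.

37.50 GB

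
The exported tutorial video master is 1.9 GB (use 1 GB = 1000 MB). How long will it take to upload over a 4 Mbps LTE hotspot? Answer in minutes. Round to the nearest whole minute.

File: 1.9 GB = 15200.0 Mb.
At 4 Mbps: 15200.0 / 4 = 3800.0 s ≈ 63.3 minutes.

63 minutes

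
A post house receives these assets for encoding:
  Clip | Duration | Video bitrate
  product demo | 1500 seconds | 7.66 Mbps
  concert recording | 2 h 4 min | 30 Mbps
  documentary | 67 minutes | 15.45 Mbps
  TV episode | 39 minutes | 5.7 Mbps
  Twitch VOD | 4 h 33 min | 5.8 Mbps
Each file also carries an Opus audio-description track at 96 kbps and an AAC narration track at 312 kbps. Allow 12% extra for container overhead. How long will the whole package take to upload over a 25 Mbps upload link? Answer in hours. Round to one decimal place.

5.2 hours

Audio total: 96 + 312 = 408 kbps = 0.408 Mbps.
product demo: 8.068 Mbps × 1500 s × 1.12 = 13554.2 Mb
concert recording: 30.408 Mbps × 7440 s × 1.12 = 253383.8 Mb
documentary: 15.858 Mbps × 4020 s × 1.12 = 71399.1 Mb
TV episode: 6.108 Mbps × 2340 s × 1.12 = 16007.8 Mb
Twitch VOD: 6.208 Mbps × 16380 s × 1.12 = 113889.5 Mb
Total: 468234.4 Mb = 58529.3 MB.
At 25 Mbps: 468234.4 / 25 = 18729 s ≈ 5.2 hours.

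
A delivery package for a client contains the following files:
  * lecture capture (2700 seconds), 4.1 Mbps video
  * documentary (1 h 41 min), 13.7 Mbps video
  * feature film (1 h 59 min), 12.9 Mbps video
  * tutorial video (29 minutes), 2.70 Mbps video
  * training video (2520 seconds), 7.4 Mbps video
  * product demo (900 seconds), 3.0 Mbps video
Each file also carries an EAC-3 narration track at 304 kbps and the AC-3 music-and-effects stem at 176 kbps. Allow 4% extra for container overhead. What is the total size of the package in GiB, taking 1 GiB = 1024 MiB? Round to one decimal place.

26.9 GiB

Audio total: 304 + 176 = 480 kbps = 0.480 Mbps.
lecture capture: 4.580 Mbps × 2700 s × 1.04 = 12860.6 Mb
documentary: 14.180 Mbps × 6060 s × 1.04 = 89368.0 Mb
feature film: 13.380 Mbps × 7140 s × 1.04 = 99354.5 Mb
tutorial video: 3.180 Mbps × 1740 s × 1.04 = 5754.5 Mb
training video: 7.880 Mbps × 2520 s × 1.04 = 20651.9 Mb
product demo: 3.480 Mbps × 900 s × 1.04 = 3257.3 Mb
Total: 231246.9 Mb = 28905.9 MB.
= 26.92 GiB.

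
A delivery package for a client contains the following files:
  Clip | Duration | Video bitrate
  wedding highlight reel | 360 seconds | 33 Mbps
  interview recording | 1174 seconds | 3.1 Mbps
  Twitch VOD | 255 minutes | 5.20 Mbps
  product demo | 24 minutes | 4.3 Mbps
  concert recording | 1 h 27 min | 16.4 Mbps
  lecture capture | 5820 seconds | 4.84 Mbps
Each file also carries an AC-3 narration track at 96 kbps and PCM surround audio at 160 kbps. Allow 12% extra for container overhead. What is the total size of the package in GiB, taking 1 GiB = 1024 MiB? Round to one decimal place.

29.0 GiB

Audio total: 96 + 160 = 256 kbps = 0.256 Mbps.
wedding highlight reel: 33.256 Mbps × 360 s × 1.12 = 13408.8 Mb
interview recording: 3.356 Mbps × 1174 s × 1.12 = 4412.7 Mb
Twitch VOD: 5.456 Mbps × 15300 s × 1.12 = 93494.0 Mb
product demo: 4.556 Mbps × 1440 s × 1.12 = 7347.9 Mb
concert recording: 16.656 Mbps × 5220 s × 1.12 = 97377.6 Mb
lecture capture: 5.096 Mbps × 5820 s × 1.12 = 33217.8 Mb
Total: 249258.9 Mb = 31157.4 MB.
= 29.02 GiB.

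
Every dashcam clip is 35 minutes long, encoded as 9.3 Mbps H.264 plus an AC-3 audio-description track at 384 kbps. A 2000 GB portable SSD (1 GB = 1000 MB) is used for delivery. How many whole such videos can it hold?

35 min = 2100 s
Audio: 384 kbps = 0.384 Mbps.
Total bitrate: 9.684 Mbps.
Per item: 9.684 Mbps × 2100 s = 20,336 Mb = 2,542 MB.
Capacity: 2000 GB = 16,000,000 Mb; 786.77 items → 786 complete.

786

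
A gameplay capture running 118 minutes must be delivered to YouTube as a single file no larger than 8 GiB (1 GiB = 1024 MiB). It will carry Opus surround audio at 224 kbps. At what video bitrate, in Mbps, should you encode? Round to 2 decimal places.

9.48 Mbps

Budget: 8 GiB = 68719.5 Mb.
118 min = 7080 s
Total bitrate budget: 68719.5 Mb / 7080 s = 9.706 Mbps.
Audio: 224 kbps = 0.224 Mbps.
Video: 9.706 − 0.224 = 9.482 Mbps.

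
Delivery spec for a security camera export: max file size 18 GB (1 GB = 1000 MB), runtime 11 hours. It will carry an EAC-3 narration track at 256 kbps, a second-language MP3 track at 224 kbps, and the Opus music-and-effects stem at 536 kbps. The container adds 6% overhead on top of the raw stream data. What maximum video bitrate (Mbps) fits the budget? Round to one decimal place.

Budget: 18 GB = 144000.0 Mb.
Stream payload after overhead: 144000.0 / 1.06 = 135849.1 Mb.
11 h = 39600 s
Total bitrate budget: 135849.1 Mb / 39600 s = 3.431 Mbps.
Audio total: 256 + 224 + 536 = 1016 kbps = 1.016 Mbps.
Video: 3.431 − 1.016 = 2.415 Mbps.

2.4 Mbps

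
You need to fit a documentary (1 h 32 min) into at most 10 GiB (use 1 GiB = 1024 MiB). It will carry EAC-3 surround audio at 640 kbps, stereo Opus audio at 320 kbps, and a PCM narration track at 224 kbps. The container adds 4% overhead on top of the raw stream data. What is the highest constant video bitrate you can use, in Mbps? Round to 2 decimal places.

13.78 Mbps

Budget: 10 GiB = 85899.3 Mb.
Stream payload after overhead: 85899.3 / 1.04 = 82595.5 Mb.
1 h 32 min = 92 min = 5520 s
Total bitrate budget: 82595.5 Mb / 5520 s = 14.963 Mbps.
Audio total: 640 + 320 + 224 = 1184 kbps = 1.184 Mbps.
Video: 14.963 − 1.184 = 13.779 Mbps.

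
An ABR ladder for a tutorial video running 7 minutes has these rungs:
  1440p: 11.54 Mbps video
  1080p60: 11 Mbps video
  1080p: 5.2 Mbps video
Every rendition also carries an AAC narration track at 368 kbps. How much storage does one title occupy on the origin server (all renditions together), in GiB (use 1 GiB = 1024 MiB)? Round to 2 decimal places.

1.41 GiB

7 min = 420 s
Audio: 368 kbps = 0.368 Mbps.
Sum of rendition bitrates: (11.54+0.368) + (11+0.368) + (5.2+0.368) = 28.844 Mbps.
× 420 s = 12,114 Mb = 1,514 MB = 1.410 GiB.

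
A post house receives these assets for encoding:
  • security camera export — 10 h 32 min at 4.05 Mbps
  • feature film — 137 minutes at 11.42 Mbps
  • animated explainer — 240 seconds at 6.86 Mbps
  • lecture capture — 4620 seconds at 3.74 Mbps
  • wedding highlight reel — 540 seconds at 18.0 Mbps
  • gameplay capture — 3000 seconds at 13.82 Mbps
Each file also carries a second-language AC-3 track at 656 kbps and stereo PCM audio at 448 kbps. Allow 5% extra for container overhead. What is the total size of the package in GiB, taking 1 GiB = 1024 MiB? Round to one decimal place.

Audio total: 656 + 448 = 1104 kbps = 1.104 Mbps.
security camera export: 5.154 Mbps × 37920 s × 1.05 = 205211.7 Mb
feature film: 12.524 Mbps × 8220 s × 1.05 = 108094.6 Mb
animated explainer: 7.964 Mbps × 240 s × 1.05 = 2006.9 Mb
lecture capture: 4.844 Mbps × 4620 s × 1.05 = 23498.2 Mb
wedding highlight reel: 19.104 Mbps × 540 s × 1.05 = 10832.0 Mb
gameplay capture: 14.924 Mbps × 3000 s × 1.05 = 47010.6 Mb
Total: 396654.0 Mb = 49581.8 MB.
= 46.18 GiB.

46.2 GiB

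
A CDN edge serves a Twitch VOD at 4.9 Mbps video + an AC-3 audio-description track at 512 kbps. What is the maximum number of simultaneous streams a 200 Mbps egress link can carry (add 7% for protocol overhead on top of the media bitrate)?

34

Audio: 512 kbps = 0.512 Mbps.
Per-viewer media rate: 5.412 Mbps.
On the wire with 7% overhead: 5.791 Mbps.
200 Mbps = 200.0 Mbps; 200.0 / 5.791 = 34.54 → 34 viewers.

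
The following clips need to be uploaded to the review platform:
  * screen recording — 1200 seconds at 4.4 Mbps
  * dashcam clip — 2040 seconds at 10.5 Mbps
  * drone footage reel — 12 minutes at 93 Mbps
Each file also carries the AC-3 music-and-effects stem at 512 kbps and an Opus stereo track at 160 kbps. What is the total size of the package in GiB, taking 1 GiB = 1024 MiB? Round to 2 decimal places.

Audio total: 512 + 160 = 672 kbps = 0.672 Mbps.
screen recording: 5.072 Mbps × 1200 s = 6086.4 Mb
dashcam clip: 11.172 Mbps × 2040 s = 22790.9 Mb
drone footage reel: 93.672 Mbps × 720 s = 67443.8 Mb
Total: 96321.1 Mb = 12040.1 MB.
= 11.21 GiB.

11.21 GiB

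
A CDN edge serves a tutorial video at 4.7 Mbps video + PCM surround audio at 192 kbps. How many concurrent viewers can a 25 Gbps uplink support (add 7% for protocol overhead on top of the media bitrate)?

Audio: 192 kbps = 0.192 Mbps.
Per-viewer media rate: 4.892 Mbps.
On the wire with 7% overhead: 5.234 Mbps.
25 Gbps = 25,000 Mbps; 25,000 / 5.234 = 4776.06 → 4776 viewers.

4776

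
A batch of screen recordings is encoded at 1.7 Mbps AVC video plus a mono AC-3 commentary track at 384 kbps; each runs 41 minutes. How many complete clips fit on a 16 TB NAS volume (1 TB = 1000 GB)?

41 min = 2460 s
Audio: 384 kbps = 0.384 Mbps.
Total bitrate: 2.084 Mbps.
Per item: 2.084 Mbps × 2460 s = 5,127 Mb = 640.8 MB.
Capacity: 16 TB = 128,000,000 Mb; 24967.62 items → 24967 complete.

24967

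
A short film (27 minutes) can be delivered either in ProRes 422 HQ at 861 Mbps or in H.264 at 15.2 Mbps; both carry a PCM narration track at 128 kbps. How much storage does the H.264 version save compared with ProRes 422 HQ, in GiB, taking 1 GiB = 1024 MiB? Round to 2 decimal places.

27 min = 1620 s
Audio: 128 kbps = 0.128 Mbps.
ProRes 422 HQ: 861.128 Mbps × 1620 s = 1395027.4 Mb = 162.403 GiB.
H.264: 15.328 Mbps × 1620 s = 24831.4 Mb = 2.891 GiB.
Saving: 162.403 − 2.891 = 159.512 GiB.

159.51 GiB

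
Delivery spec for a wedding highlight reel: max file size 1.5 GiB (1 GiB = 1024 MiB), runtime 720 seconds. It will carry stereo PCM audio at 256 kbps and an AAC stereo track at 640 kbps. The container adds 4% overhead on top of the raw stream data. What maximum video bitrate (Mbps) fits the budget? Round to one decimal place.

16.3 Mbps

Budget: 1.5 GiB = 12884.9 Mb.
Stream payload after overhead: 12884.9 / 1.04 = 12389.3 Mb.
Total bitrate budget: 12389.3 Mb / 720 s = 17.207 Mbps.
Audio total: 256 + 640 = 896 kbps = 0.896 Mbps.
Video: 17.207 − 0.896 = 16.311 Mbps.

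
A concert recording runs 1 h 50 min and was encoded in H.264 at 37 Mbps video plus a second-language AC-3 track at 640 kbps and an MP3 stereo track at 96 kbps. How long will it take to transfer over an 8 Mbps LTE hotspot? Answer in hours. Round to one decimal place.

1 h 50 min = 110 min = 6600 s
Audio total: 640 + 96 = 736 kbps = 0.736 Mbps.
Total bitrate: 37.736 Mbps.
File: 37.736 Mbps × 6600 s = 249057.6 Mb.
At 8 Mbps: 249057.6 / 8 = 31132.2 s ≈ 8.65 hours.

8.6 hours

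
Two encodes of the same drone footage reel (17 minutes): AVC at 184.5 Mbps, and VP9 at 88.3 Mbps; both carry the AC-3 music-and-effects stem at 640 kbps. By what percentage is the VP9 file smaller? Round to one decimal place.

52.0%

17 min = 1020 s
Audio: 640 kbps = 0.640 Mbps.
AVC: 185.140 Mbps × 1020 s = 188842.8 Mb = 21.984 GiB.
VP9: 88.940 Mbps × 1020 s = 90718.8 Mb = 10.561 GiB.
Reduction: (1 − 10.561/21.984) × 100 = 51.96%.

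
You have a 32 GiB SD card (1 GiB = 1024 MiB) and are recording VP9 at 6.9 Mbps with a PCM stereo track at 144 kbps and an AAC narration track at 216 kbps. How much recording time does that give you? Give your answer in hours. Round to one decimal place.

10.5 hours

Audio total: 144 + 216 = 360 kbps = 0.360 Mbps.
Total bitrate: 6.9 + 0.360 = 7.260 Mbps.
Capacity: 32 GiB = 274,878 Mb.
Recording time: 274,878 / 7.260 = 37,862 s ≈ 10.5 hours.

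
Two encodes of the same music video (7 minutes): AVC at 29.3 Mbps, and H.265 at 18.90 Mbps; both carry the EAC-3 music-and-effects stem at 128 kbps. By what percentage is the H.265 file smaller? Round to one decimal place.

35.3%

7 min = 420 s
Audio: 128 kbps = 0.128 Mbps.
AVC: 29.428 Mbps × 420 s = 12359.8 Mb = 1.439 GiB.
H.265: 19.028 Mbps × 420 s = 7991.8 Mb = 0.930 GiB.
Reduction: (1 − 0.930/1.439) × 100 = 35.34%.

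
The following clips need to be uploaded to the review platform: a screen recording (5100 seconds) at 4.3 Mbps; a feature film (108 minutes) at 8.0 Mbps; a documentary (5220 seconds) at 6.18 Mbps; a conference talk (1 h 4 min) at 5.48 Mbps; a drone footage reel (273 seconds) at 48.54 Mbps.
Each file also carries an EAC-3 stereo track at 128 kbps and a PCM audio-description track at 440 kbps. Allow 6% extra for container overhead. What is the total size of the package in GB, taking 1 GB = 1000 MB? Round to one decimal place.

Audio total: 128 + 440 = 568 kbps = 0.568 Mbps.
screen recording: 4.868 Mbps × 5100 s × 1.06 = 26316.4 Mb
feature film: 8.568 Mbps × 6480 s × 1.06 = 58851.9 Mb
documentary: 6.748 Mbps × 5220 s × 1.06 = 37338.0 Mb
conference talk: 6.048 Mbps × 3840 s × 1.06 = 24617.8 Mb
drone footage reel: 49.108 Mbps × 273 s × 1.06 = 14210.9 Mb
Total: 161335.0 Mb = 20166.9 MB.
= 20.17 GB.

20.2 GB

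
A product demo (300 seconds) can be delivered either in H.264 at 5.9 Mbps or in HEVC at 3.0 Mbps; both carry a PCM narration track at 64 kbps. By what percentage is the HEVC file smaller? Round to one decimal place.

48.6%

Audio: 64 kbps = 0.064 Mbps.
H.264: 5.964 Mbps × 300 s = 1789.2 Mb = 223.650 MB.
HEVC: 3.064 Mbps × 300 s = 919.2 Mb = 114.900 MB.
Reduction: (1 − 114.900/223.650) × 100 = 48.63%.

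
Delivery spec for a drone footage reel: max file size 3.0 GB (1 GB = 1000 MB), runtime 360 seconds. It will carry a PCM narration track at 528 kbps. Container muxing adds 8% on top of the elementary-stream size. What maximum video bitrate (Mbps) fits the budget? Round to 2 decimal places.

Budget: 3.0 GB = 24000.0 Mb.
Stream payload after overhead: 24000.0 / 1.08 = 22222.2 Mb.
Total bitrate budget: 22222.2 Mb / 360 s = 61.728 Mbps.
Audio: 528 kbps = 0.528 Mbps.
Video: 61.728 − 0.528 = 61.200 Mbps.

61.20 Mbps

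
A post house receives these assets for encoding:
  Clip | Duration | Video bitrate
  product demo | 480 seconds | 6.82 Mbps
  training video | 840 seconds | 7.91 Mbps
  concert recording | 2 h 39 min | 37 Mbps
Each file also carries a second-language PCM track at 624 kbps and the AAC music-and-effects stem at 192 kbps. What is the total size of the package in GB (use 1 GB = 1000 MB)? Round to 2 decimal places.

Audio total: 624 + 192 = 816 kbps = 0.816 Mbps.
product demo: 7.636 Mbps × 480 s = 3665.3 Mb
training video: 8.726 Mbps × 840 s = 7329.8 Mb
concert recording: 37.816 Mbps × 9540 s = 360764.6 Mb
Total: 371759.8 Mb = 46470.0 MB.
= 46.47 GB.

46.47 GB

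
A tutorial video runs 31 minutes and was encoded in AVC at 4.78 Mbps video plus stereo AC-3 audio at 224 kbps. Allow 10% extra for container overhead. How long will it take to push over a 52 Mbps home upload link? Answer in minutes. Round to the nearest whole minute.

31 min = 1860 s
Audio: 224 kbps = 0.224 Mbps.
Total bitrate: 5.004 Mbps.
File: 5.004 Mbps × 1860 s = 9307.4 Mb.
With 10% container overhead: ×1.10. → 10238.2 Mb.
At 52 Mbps: 10238.2 / 52 = 196.9 s ≈ 3.28 minutes.

3 minutes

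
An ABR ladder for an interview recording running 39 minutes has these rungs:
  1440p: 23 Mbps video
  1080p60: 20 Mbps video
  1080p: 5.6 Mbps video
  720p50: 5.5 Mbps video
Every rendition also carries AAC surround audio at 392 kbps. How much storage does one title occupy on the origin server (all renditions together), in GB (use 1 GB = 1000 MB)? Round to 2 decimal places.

39 min = 2340 s
Audio: 392 kbps = 0.392 Mbps.
Sum of rendition bitrates: (23+0.392) + (20+0.392) + (5.6+0.392) + (5.5+0.392) = 55.668 Mbps.
× 2340 s = 130,263 Mb = 16,283 MB = 16.28 GB.

16.28 GB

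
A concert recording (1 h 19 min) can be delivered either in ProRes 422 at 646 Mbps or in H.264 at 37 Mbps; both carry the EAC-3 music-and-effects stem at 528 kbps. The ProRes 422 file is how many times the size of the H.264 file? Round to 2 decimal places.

17.23

1 h 19 min = 79 min = 4740 s
Audio: 528 kbps = 0.528 Mbps.
ProRes 422: 646.528 Mbps × 4740 s = 3064542.7 Mb = 383.068 GB.
H.264: 37.528 Mbps × 4740 s = 177882.7 Mb = 22.235 GB.
Ratio: 383.068 / 22.235 = 17.228.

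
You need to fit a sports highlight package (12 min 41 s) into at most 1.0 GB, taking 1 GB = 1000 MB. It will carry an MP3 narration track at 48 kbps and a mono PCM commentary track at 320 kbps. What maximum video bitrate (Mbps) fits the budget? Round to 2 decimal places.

10.14 Mbps

Budget: 1.0 GB = 8000.0 Mb.
12 min 41 s = 761 s
Total bitrate budget: 8000.0 Mb / 761 s = 10.512 Mbps.
Audio total: 48 + 320 = 368 kbps = 0.368 Mbps.
Video: 10.512 − 0.368 = 10.144 Mbps.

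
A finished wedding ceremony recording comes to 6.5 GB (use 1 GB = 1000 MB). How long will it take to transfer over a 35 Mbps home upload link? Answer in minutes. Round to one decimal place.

24.8 minutes

File: 6.5 GB = 52000.0 Mb.
At 35 Mbps: 52000.0 / 35 = 1485.7 s ≈ 24.8 minutes.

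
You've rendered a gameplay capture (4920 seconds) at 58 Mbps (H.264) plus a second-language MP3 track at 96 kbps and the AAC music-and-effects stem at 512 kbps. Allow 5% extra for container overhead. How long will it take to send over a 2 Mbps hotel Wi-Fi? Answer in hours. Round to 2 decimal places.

42.05 hours

Audio total: 96 + 512 = 608 kbps = 0.608 Mbps.
Total bitrate: 58.608 Mbps.
File: 58.608 Mbps × 4920 s = 288351.4 Mb.
With 5% container overhead: ×1.05. → 302768.9 Mb.
At 2 Mbps: 302768.9 / 2 = 151384.5 s ≈ 42.1 hours.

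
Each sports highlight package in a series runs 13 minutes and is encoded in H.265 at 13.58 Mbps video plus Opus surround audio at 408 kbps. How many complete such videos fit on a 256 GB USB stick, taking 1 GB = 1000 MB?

13 min = 780 s
Audio: 408 kbps = 0.408 Mbps.
Total bitrate: 13.988 Mbps.
Per item: 13.988 Mbps × 780 s = 10,911 Mb = 1,364 MB.
Capacity: 256 GB = 2,048,000 Mb; 187.71 items → 187 complete.

187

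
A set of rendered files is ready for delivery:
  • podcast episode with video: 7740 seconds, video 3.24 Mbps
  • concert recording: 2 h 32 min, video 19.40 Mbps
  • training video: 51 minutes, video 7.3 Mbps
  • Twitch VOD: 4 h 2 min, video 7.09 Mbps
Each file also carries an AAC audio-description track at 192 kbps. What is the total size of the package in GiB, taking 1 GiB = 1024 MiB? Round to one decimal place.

38.9 GiB

Audio: 192 kbps = 0.192 Mbps.
podcast episode with video: 3.432 Mbps × 7740 s = 26563.7 Mb
concert recording: 19.592 Mbps × 9120 s = 178679.0 Mb
training video: 7.492 Mbps × 3060 s = 22925.5 Mb
Twitch VOD: 7.282 Mbps × 14520 s = 105734.6 Mb
Total: 333902.9 Mb = 41737.9 MB.
= 38.87 GiB.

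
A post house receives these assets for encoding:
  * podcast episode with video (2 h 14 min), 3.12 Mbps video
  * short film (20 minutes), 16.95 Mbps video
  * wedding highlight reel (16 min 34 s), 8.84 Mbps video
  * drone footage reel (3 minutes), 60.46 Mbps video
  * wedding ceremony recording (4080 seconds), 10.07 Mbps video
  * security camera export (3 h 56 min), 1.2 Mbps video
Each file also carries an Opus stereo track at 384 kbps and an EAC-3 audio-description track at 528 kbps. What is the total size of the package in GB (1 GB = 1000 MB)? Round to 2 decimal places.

18.66 GB

Audio total: 384 + 528 = 912 kbps = 0.912 Mbps.
podcast episode with video: 4.032 Mbps × 8040 s = 32417.3 Mb
short film: 17.862 Mbps × 1200 s = 21434.4 Mb
wedding highlight reel: 9.752 Mbps × 994 s = 9693.5 Mb
drone footage reel: 61.372 Mbps × 180 s = 11047.0 Mb
wedding ceremony recording: 10.982 Mbps × 4080 s = 44806.6 Mb
security camera export: 2.112 Mbps × 14160 s = 29905.9 Mb
Total: 149304.6 Mb = 18663.1 MB.
= 18.66 GB.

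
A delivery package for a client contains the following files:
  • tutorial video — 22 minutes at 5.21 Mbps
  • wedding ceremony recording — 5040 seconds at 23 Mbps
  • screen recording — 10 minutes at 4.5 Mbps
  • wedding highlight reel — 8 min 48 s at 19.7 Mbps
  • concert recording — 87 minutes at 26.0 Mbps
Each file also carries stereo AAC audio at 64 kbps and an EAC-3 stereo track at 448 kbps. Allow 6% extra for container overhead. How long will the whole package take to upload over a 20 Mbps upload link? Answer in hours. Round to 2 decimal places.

Audio total: 64 + 448 = 512 kbps = 0.512 Mbps.
tutorial video: 5.722 Mbps × 1320 s × 1.06 = 8006.2 Mb
wedding ceremony recording: 23.512 Mbps × 5040 s × 1.06 = 125610.5 Mb
screen recording: 5.012 Mbps × 600 s × 1.06 = 3187.6 Mb
wedding highlight reel: 20.212 Mbps × 528 s × 1.06 = 11312.3 Mb
concert recording: 26.512 Mbps × 5220 s × 1.06 = 146696.2 Mb
Total: 294812.8 Mb = 36851.6 MB.
At 20 Mbps: 294812.8 / 20 = 14741 s ≈ 4.09 hours.

4.09 hours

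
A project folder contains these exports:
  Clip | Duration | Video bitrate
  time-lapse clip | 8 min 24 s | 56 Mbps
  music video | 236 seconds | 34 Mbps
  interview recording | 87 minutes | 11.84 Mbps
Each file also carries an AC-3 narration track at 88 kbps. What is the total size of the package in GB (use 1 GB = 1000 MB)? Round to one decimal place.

Audio: 88 kbps = 0.088 Mbps.
time-lapse clip: 56.088 Mbps × 504 s = 28268.4 Mb
music video: 34.088 Mbps × 236 s = 8044.8 Mb
interview recording: 11.928 Mbps × 5220 s = 62264.2 Mb
Total: 98577.3 Mb = 12322.2 MB.
= 12.32 GB.

12.3 GB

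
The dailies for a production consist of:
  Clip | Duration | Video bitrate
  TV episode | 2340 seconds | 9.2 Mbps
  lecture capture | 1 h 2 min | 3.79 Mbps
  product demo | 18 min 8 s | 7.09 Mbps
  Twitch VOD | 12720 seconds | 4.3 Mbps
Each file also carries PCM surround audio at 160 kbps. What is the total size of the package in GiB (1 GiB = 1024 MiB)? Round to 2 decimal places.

Audio: 160 kbps = 0.160 Mbps.
TV episode: 9.360 Mbps × 2340 s = 21902.4 Mb
lecture capture: 3.950 Mbps × 3720 s = 14694.0 Mb
product demo: 7.250 Mbps × 1088 s = 7888.0 Mb
Twitch VOD: 4.460 Mbps × 12720 s = 56731.2 Mb
Total: 101215.6 Mb = 12652.0 MB.
= 11.78 GiB.

11.78 GiB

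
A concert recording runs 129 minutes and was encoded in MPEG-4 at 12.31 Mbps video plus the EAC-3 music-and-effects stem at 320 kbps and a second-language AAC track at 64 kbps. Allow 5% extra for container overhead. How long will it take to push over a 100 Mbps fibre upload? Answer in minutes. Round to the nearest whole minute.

129 min = 7740 s
Audio total: 320 + 64 = 384 kbps = 0.384 Mbps.
Total bitrate: 12.694 Mbps.
File: 12.694 Mbps × 7740 s = 98251.6 Mb.
With 5% container overhead: ×1.05. → 103164.1 Mb.
At 100 Mbps: 103164.1 / 100 = 1031.6 s ≈ 17.2 minutes.

17 minutes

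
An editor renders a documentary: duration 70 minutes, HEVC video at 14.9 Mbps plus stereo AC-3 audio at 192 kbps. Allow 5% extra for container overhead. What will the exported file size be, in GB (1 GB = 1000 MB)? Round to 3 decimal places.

70 min = 4200 s
Audio: 192 kbps = 0.192 Mbps.
Total bitrate: 14.9 + 0.192 = 15.092 Mbps.
Stream data: 15.092 Mbps × 4200 s = 63386.4 Mb.
With 5% container overhead: ×1.05.
66,556 Mb ÷ 8 = 8,319 MB → 8.319 GB.

8.319 GB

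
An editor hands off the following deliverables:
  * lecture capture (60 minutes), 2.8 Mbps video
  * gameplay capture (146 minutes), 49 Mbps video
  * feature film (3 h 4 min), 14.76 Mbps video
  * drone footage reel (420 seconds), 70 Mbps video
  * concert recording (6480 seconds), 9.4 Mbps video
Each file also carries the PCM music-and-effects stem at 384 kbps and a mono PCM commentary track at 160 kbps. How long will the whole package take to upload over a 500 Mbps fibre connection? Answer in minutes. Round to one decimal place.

23.6 minutes

Audio total: 384 + 160 = 544 kbps = 0.544 Mbps.
lecture capture: 3.344 Mbps × 3600 s = 12038.4 Mb
gameplay capture: 49.544 Mbps × 8760 s = 434005.4 Mb
feature film: 15.304 Mbps × 11040 s = 168956.2 Mb
drone footage reel: 70.544 Mbps × 420 s = 29628.5 Mb
concert recording: 9.944 Mbps × 6480 s = 64437.1 Mb
Total: 709065.6 Mb = 88633.2 MB.
At 500 Mbps: 709065.6 / 500 = 1418 s ≈ 23.6 minutes.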